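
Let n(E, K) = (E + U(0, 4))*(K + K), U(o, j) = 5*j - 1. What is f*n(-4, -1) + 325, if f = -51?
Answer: 1855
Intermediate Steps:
U(o, j) = -1 + 5*j
n(E, K) = 2*K*(19 + E) (n(E, K) = (E + (-1 + 5*4))*(K + K) = (E + (-1 + 20))*(2*K) = (E + 19)*(2*K) = (19 + E)*(2*K) = 2*K*(19 + E))
f*n(-4, -1) + 325 = -102*(-1)*(19 - 4) + 325 = -102*(-1)*15 + 325 = -51*(-30) + 325 = 1530 + 325 = 1855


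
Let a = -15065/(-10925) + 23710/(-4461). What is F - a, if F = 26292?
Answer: 11144086199/423795 ≈ 26296.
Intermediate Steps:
a = -1668059/423795 (a = -15065*(-1/10925) + 23710*(-1/4461) = 131/95 - 23710/4461 = -1668059/423795 ≈ -3.9360)
F - a = 26292 - 1*(-1668059/423795) = 26292 + 1668059/423795 = 11144086199/423795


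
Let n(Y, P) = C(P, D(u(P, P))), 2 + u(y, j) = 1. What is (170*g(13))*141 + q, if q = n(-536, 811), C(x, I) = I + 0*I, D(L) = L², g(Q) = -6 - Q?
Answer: -455429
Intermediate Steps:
u(y, j) = -1 (u(y, j) = -2 + 1 = -1)
C(x, I) = I (C(x, I) = I + 0 = I)
n(Y, P) = 1 (n(Y, P) = (-1)² = 1)
q = 1
(170*g(13))*141 + q = (170*(-6 - 1*13))*141 + 1 = (170*(-6 - 13))*141 + 1 = (170*(-19))*141 + 1 = -3230*141 + 1 = -455430 + 1 = -455429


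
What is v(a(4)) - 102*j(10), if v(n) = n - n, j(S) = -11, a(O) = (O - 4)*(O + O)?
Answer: 1122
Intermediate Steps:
a(O) = 2*O*(-4 + O) (a(O) = (-4 + O)*(2*O) = 2*O*(-4 + O))
v(n) = 0
v(a(4)) - 102*j(10) = 0 - 102*(-11) = 0 + 1122 = 1122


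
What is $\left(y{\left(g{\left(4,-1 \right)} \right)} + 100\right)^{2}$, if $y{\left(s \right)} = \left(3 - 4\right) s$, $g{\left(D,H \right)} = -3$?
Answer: $10609$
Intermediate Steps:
$y{\left(s \right)} = - s$
$\left(y{\left(g{\left(4,-1 \right)} \right)} + 100\right)^{2} = \left(\left(-1\right) \left(-3\right) + 100\right)^{2} = \left(3 + 100\right)^{2} = 103^{2} = 10609$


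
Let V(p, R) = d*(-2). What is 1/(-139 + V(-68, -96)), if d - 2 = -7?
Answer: -1/129 ≈ -0.0077519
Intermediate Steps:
d = -5 (d = 2 - 7 = -5)
V(p, R) = 10 (V(p, R) = -5*(-2) = 10)
1/(-139 + V(-68, -96)) = 1/(-139 + 10) = 1/(-129) = -1/129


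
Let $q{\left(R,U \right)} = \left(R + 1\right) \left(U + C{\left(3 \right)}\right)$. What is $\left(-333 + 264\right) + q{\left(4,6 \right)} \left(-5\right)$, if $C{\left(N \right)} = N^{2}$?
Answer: $-444$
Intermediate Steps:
$q{\left(R,U \right)} = \left(1 + R\right) \left(9 + U\right)$ ($q{\left(R,U \right)} = \left(R + 1\right) \left(U + 3^{2}\right) = \left(1 + R\right) \left(U + 9\right) = \left(1 + R\right) \left(9 + U\right)$)
$\left(-333 + 264\right) + q{\left(4,6 \right)} \left(-5\right) = \left(-333 + 264\right) + \left(9 + 6 + 9 \cdot 4 + 4 \cdot 6\right) \left(-5\right) = -69 + \left(9 + 6 + 36 + 24\right) \left(-5\right) = -69 + 75 \left(-5\right) = -69 - 375 = -444$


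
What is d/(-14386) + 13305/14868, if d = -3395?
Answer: 40313765/35648508 ≈ 1.1309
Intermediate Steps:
d/(-14386) + 13305/14868 = -3395/(-14386) + 13305/14868 = -3395*(-1/14386) + 13305*(1/14868) = 3395/14386 + 4435/4956 = 40313765/35648508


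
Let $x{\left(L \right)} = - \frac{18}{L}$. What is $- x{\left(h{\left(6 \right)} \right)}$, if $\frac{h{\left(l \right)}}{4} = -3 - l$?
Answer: $- \frac{1}{2} \approx -0.5$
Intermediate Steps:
$h{\left(l \right)} = -12 - 4 l$ ($h{\left(l \right)} = 4 \left(-3 - l\right) = -12 - 4 l$)
$- x{\left(h{\left(6 \right)} \right)} = - \frac{-18}{-12 - 24} = - \frac{-18}{-36} = - \frac{\left(-18\right) \left(-1\right)}{36} = \left(-1\right) \frac{1}{2} = - \frac{1}{2}$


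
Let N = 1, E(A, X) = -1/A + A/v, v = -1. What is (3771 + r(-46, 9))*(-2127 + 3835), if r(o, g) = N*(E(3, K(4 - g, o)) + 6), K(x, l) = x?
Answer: 19336268/3 ≈ 6.4454e+6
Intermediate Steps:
E(A, X) = -A - 1/A (E(A, X) = -1/A + A/(-1) = -1/A + A*(-1) = -1/A - A = -A - 1/A)
r(o, g) = 8/3 (r(o, g) = 1*((-1*3 - 1/3) + 6) = 1*((-3 - 1*1/3) + 6) = 1*((-3 - 1/3) + 6) = 1*(-10/3 + 6) = 1*(8/3) = 8/3)
(3771 + r(-46, 9))*(-2127 + 3835) = (3771 + 8/3)*(-2127 + 3835) = (11321/3)*1708 = 19336268/3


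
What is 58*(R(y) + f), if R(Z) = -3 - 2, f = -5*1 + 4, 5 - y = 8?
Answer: -348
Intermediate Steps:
y = -3 (y = 5 - 1*8 = 5 - 8 = -3)
f = -1 (f = -5 + 4 = -1)
R(Z) = -5
58*(R(y) + f) = 58*(-5 - 1) = 58*(-6) = -348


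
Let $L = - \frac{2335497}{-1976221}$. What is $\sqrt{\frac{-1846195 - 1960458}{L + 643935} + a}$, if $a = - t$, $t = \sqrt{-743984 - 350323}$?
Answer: $\frac{\sqrt{-265922225813157136031731 - 44983596546822164420484 i \sqrt{1094307}}}{212093367522} \approx 22.806 - 22.935 i$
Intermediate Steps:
$L = \frac{2335497}{1976221}$ ($L = \left(-2335497\right) \left(- \frac{1}{1976221}\right) = \frac{2335497}{1976221} \approx 1.1818$)
$t = i \sqrt{1094307}$ ($t = \sqrt{-1094307} = i \sqrt{1094307} \approx 1046.1 i$)
$a = - i \sqrt{1094307} \approx - 1046.1 i$
$\sqrt{\frac{-1846195 - 1960458}{L + 643935} + a} = \sqrt{\frac{-1846195 - 1960458}{\frac{2335497}{1976221} + 643935} - i \sqrt{1094307}} = \sqrt{- \frac{3806653}{\frac{1272560205132}{1976221}} - i \sqrt{1094307}} = \sqrt{\left(-3806653\right) \frac{1976221}{1272560205132} - i \sqrt{1094307}} = \sqrt{- \frac{7522787598313}{1272560205132} - i \sqrt{1094307}}$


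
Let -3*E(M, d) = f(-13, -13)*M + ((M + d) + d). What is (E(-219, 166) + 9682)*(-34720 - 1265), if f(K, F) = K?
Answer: -312901570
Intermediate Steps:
E(M, d) = 4*M - 2*d/3 (E(M, d) = -(-13*M + ((M + d) + d))/3 = -(-13*M + (M + 2*d))/3 = -(-12*M + 2*d)/3 = 4*M - 2*d/3)
(E(-219, 166) + 9682)*(-34720 - 1265) = ((4*(-219) - 2/3*166) + 9682)*(-34720 - 1265) = ((-876 - 332/3) + 9682)*(-35985) = (-2960/3 + 9682)*(-35985) = (26086/3)*(-35985) = -312901570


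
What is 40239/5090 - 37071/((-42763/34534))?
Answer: 6517989202617/217663670 ≈ 29945.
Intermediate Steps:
40239/5090 - 37071/((-42763/34534)) = 40239*(1/5090) - 37071/((-42763*1/34534)) = 40239/5090 - 37071/(-42763/34534) = 40239/5090 - 37071*(-34534/42763) = 40239/5090 + 1280209914/42763 = 6517989202617/217663670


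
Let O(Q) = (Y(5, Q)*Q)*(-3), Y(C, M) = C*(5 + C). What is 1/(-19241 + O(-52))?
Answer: -1/11441 ≈ -8.7405e-5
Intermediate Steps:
O(Q) = -150*Q (O(Q) = ((5*(5 + 5))*Q)*(-3) = ((5*10)*Q)*(-3) = (50*Q)*(-3) = -150*Q)
1/(-19241 + O(-52)) = 1/(-19241 - 150*(-52)) = 1/(-19241 + 7800) = 1/(-11441) = -1/11441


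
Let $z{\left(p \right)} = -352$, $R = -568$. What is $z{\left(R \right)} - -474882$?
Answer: $474530$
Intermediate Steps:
$z{\left(R \right)} - -474882 = -352 - -474882 = -352 + 474882 = 474530$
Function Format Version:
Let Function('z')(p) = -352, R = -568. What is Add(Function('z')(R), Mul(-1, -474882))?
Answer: 474530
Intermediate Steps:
Add(Function('z')(R), Mul(-1, -474882)) = Add(-352, Mul(-1, -474882)) = Add(-352, 474882) = 474530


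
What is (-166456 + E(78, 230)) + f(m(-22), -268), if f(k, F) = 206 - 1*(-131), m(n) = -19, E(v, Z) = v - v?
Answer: -166119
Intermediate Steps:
E(v, Z) = 0
f(k, F) = 337 (f(k, F) = 206 + 131 = 337)
(-166456 + E(78, 230)) + f(m(-22), -268) = (-166456 + 0) + 337 = -166456 + 337 = -166119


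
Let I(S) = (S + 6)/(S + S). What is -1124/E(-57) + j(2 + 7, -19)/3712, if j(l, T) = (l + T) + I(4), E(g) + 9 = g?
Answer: 8343421/489984 ≈ 17.028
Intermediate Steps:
E(g) = -9 + g
I(S) = (6 + S)/(2*S) (I(S) = (6 + S)/((2*S)) = (6 + S)*(1/(2*S)) = (6 + S)/(2*S))
j(l, T) = 5/4 + T + l (j(l, T) = (l + T) + (½)*(6 + 4)/4 = (T + l) + (½)*(¼)*10 = (T + l) + 5/4 = 5/4 + T + l)
-1124/E(-57) + j(2 + 7, -19)/3712 = -1124/(-9 - 57) + (5/4 - 19 + (2 + 7))/3712 = -1124/(-66) + (5/4 - 19 + 9)*(1/3712) = -1124*(-1/66) - 35/4*1/3712 = 562/33 - 35/14848 = 8343421/489984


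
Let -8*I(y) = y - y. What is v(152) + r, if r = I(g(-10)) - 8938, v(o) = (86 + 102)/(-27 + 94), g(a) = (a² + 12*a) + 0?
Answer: -598658/67 ≈ -8935.2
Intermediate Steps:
g(a) = a² + 12*a
I(y) = 0 (I(y) = -(y - y)/8 = -⅛*0 = 0)
v(o) = 188/67
r = -8938 (r = 0 - 8938 = -8938)
v(152) + r = 188/67 - 8938 = -598658/67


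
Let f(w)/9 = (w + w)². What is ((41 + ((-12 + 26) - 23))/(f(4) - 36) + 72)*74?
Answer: 719872/135 ≈ 5332.4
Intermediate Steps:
f(w) = 36*w² (f(w) = 9*(w + w)² = 9*(2*w)² = 9*(4*w²) = 36*w²)
((41 + ((-12 + 26) - 23))/(f(4) - 36) + 72)*74 = ((41 + ((-12 + 26) - 23))/(36*4² - 36) + 72)*74 = ((41 + (14 - 23))/(36*16 - 36) + 72)*74 = ((41 - 9)/(576 - 36) + 72)*74 = (32/540 + 72)*74 = (32*(1/540) + 72)*74 = (8/135 + 72)*74 = (9728/135)*74 = 719872/135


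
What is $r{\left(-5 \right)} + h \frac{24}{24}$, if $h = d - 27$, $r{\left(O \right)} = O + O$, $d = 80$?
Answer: $43$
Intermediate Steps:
$r{\left(O \right)} = 2 O$
$h = 53$ ($h = 80 - 27 = 53$)
$r{\left(-5 \right)} + h \frac{24}{24} = 2 \left(-5\right) + 53 \cdot \frac{24}{24} = -10 + 53 \cdot 24 \cdot \frac{1}{24} = -10 + 53 \cdot 1 = -10 + 53 = 43$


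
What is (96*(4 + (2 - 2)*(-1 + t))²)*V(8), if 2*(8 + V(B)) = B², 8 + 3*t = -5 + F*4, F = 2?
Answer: 36864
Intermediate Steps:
t = -5/3 (t = -8/3 + (-5 + 2*4)/3 = -8/3 + (-5 + 8)/3 = -8/3 + (⅓)*3 = -8/3 + 1 = -5/3 ≈ -1.6667)
V(B) = -8 + B²/2
(96*(4 + (2 - 2)*(-1 + t))²)*V(8) = (96*(4 + (2 - 2)*(-1 - 5/3))²)*(-8 + (½)*8²) = (96*(4 + 0*(-8/3))²)*(-8 + (½)*64) = (96*(4 + 0)²)*(-8 + 32) = (96*4²)*24 = (96*16)*24 = 1536*24 = 36864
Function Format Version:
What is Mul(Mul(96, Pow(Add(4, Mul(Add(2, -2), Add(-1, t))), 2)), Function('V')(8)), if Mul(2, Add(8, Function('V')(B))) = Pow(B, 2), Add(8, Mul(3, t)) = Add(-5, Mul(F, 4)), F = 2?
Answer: 36864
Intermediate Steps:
t = Rational(-5, 3) (t = Add(Rational(-8, 3), Mul(Rational(1, 3), Add(-5, Mul(2, 4)))) = Add(Rational(-8, 3), Mul(Rational(1, 3), Add(-5, 8))) = Add(Rational(-8, 3), Mul(Rational(1, 3), 3)) = Add(Rational(-8, 3), 1) = Rational(-5, 3) ≈ -1.6667)
Function('V')(B) = Add(-8, Mul(Rational(1, 2), Pow(B, 2)))
Mul(Mul(96, Pow(Add(4, Mul(Add(2, -2), Add(-1, t))), 2)), Function('V')(8)) = Mul(Mul(96, Pow(Add(4, Mul(Add(2, -2), Add(-1, Rational(-5, 3)))), 2)), Add(-8, Mul(Rational(1, 2), Pow(8, 2)))) = Mul(Mul(96, Pow(Add(4, Mul(0, Rational(-8, 3))), 2)), Add(-8, Mul(Rational(1, 2), 64))) = Mul(Mul(96, Pow(Add(4, 0), 2)), Add(-8, 32)) = Mul(Mul(96, Pow(4, 2)), 24) = Mul(Mul(96, 16), 24) = Mul(1536, 24) = 36864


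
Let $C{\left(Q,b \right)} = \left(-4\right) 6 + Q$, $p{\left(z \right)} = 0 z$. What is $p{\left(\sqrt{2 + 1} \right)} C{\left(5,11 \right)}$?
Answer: $0$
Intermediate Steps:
$p{\left(z \right)} = 0$
$C{\left(Q,b \right)} = -24 + Q$
$p{\left(\sqrt{2 + 1} \right)} C{\left(5,11 \right)} = 0 \left(-24 + 5\right) = 0 \left(-19\right) = 0$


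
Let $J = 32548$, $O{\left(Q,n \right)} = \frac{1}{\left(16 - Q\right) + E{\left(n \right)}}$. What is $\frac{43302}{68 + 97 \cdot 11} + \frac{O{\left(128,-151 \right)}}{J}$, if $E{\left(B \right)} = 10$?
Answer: $\frac{143758135457}{3768081960} \approx 38.152$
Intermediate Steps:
$O{\left(Q,n \right)} = \frac{1}{26 - Q}$ ($O{\left(Q,n \right)} = \frac{1}{\left(16 - Q\right) + 10} = \frac{1}{26 - Q}$)
$\frac{43302}{68 + 97 \cdot 11} + \frac{O{\left(128,-151 \right)}}{J} = \frac{43302}{68 + 97 \cdot 11} + \frac{1}{\left(26 - 128\right) 32548} = \frac{43302}{68 + 1067} + \frac{1}{26 - 128} \cdot \frac{1}{32548} = \frac{43302}{1135} + \frac{1}{-102} \cdot \frac{1}{32548} = 43302 \cdot \frac{1}{1135} - \frac{1}{3319896} = \frac{43302}{1135} - \frac{1}{3319896} = \frac{143758135457}{3768081960}$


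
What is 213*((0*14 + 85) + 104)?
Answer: 40257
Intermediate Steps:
213*((0*14 + 85) + 104) = 213*((0 + 85) + 104) = 213*(85 + 104) = 213*189 = 40257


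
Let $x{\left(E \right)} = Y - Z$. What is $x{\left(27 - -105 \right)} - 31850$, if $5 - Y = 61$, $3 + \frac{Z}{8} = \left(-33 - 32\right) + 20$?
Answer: $-31522$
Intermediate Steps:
$Z = -384$ ($Z = -24 + 8 \left(\left(-33 - 32\right) + 20\right) = -24 + 8 \left(-65 + 20\right) = -24 + 8 \left(-45\right) = -24 - 360 = -384$)
$Y = -56$ ($Y = 5 - 61 = -56$)
$x{\left(E \right)} = 328$ ($x{\left(E \right)} = -56 - -384 = -56 + 384 = 328$)
$x{\left(27 - -105 \right)} - 31850 = 328 - 31850 = -31522$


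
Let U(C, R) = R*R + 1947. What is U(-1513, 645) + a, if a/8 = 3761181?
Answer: 30507420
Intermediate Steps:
a = 30089448 (a = 8*3761181 = 30089448)
U(C, R) = 1947 + R² (U(C, R) = R² + 1947 = 1947 + R²)
U(-1513, 645) + a = (1947 + 645²) + 30089448 = (1947 + 416025) + 30089448 = 417972 + 30089448 = 30507420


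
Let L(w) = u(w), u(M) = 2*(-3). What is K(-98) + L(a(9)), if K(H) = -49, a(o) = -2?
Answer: -55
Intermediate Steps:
u(M) = -6
L(w) = -6
K(-98) + L(a(9)) = -49 - 6 = -55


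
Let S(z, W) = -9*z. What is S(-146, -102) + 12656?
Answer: 13970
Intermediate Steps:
S(-146, -102) + 12656 = -9*(-146) + 12656 = 1314 + 12656 = 13970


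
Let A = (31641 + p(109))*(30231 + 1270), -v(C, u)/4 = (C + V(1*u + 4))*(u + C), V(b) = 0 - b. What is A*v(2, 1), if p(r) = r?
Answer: 36005643000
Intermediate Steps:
V(b) = -b
v(C, u) = -4*(C + u)*(-4 + C - u) (v(C, u) = -4*(C - (1*u + 4))*(u + C) = -4*(C - (u + 4))*(C + u) = -4*(C - (4 + u))*(C + u) = -4*(C + (-4 - u))*(C + u) = -4*(-4 + C - u)*(C + u) = -4*(C + u)*(-4 + C - u))
A = 1000156750 (A = (31641 + 109)*(30231 + 1270) = 31750*31501 = 1000156750)
A*v(2, 1) = 1000156750*(-4*2**2 + 4*1**2 + 16*2 + 16*1) = 1000156750*(-4*4 + 4*1 + 32 + 16) = 1000156750*(-16 + 4 + 32 + 16) = 1000156750*36 = 36005643000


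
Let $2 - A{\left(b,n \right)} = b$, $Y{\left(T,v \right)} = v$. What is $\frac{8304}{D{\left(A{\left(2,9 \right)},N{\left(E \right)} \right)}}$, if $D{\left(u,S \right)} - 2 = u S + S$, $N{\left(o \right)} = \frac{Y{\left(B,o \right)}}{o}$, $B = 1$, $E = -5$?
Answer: $2768$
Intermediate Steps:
$A{\left(b,n \right)} = 2 - b$
$N{\left(o \right)} = 1$ ($N{\left(o \right)} = \frac{o}{o} = 1$)
$D{\left(u,S \right)} = 2 + S + S u$ ($D{\left(u,S \right)} = 2 + \left(u S + S\right) = 2 + \left(S u + S\right) = 2 + \left(S + S u\right) = 2 + S + S u$)
$\frac{8304}{D{\left(A{\left(2,9 \right)},N{\left(E \right)} \right)}} = \frac{8304}{2 + 1 + 1 \left(2 - 2\right)} = \frac{8304}{2 + 1 + 1 \cdot 0} = \frac{8304}{2 + 1 + 0} = \frac{8304}{3} = 8304 \cdot \frac{1}{3} = 2768$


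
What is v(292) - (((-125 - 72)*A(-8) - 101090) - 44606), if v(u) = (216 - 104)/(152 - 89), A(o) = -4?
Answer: 1304188/9 ≈ 1.4491e+5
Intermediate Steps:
v(u) = 16/9 (v(u) = 112/63 = 112*(1/63) = 16/9)
v(292) - (((-125 - 72)*A(-8) - 101090) - 44606) = 16/9 - (((-125 - 72)*(-4) - 101090) - 44606) = 16/9 - ((-197*(-4) - 101090) - 44606) = 16/9 - ((788 - 101090) - 44606) = 16/9 - (-100302 - 44606) = 16/9 - 1*(-144908) = 16/9 + 144908 = 1304188/9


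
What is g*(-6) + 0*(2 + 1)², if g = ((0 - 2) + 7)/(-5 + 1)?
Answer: 15/2 ≈ 7.5000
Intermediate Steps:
g = -5/4 (g = (-2 + 7)/(-4) = 5*(-¼) = -5/4 ≈ -1.2500)
g*(-6) + 0*(2 + 1)² = -5/4*(-6) + 0*(2 + 1)² = 15/2 + 0*3² = 15/2 + 0*9 = 15/2 + 0 = 15/2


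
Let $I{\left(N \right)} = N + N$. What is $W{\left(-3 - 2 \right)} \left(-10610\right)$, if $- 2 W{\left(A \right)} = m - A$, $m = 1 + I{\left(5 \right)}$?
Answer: $84880$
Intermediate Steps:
$I{\left(N \right)} = 2 N$
$m = 11$ ($m = 1 + 2 \cdot 5 = 1 + 10 = 11$)
$W{\left(A \right)} = - \frac{11}{2} + \frac{A}{2}$ ($W{\left(A \right)} = - \frac{11 - A}{2} = - \frac{11}{2} + \frac{A}{2}$)
$W{\left(-3 - 2 \right)} \left(-10610\right) = \left(- \frac{11}{2} + \frac{-3 - 2}{2}\right) \left(-10610\right) = \left(- \frac{11}{2} + \frac{1}{2} \left(-5\right)\right) \left(-10610\right) = \left(- \frac{11}{2} - \frac{5}{2}\right) \left(-10610\right) = \left(-8\right) \left(-10610\right) = 84880$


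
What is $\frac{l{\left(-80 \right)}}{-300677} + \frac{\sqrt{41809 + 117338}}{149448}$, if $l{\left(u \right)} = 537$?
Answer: $- \frac{537}{300677} + \frac{\sqrt{17683}}{49816} \approx 0.0008834$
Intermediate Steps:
$\frac{l{\left(-80 \right)}}{-300677} + \frac{\sqrt{41809 + 117338}}{149448} = \frac{537}{-300677} + \frac{\sqrt{41809 + 117338}}{149448} = 537 \left(- \frac{1}{300677}\right) + \sqrt{159147} \cdot \frac{1}{149448} = - \frac{537}{300677} + 3 \sqrt{17683} \cdot \frac{1}{149448} = - \frac{537}{300677} + \frac{\sqrt{17683}}{49816}$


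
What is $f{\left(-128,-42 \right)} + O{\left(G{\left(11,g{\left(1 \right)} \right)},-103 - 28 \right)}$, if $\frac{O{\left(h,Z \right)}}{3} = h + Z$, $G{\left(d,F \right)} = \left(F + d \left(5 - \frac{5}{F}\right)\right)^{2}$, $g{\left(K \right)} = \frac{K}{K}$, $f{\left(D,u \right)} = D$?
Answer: $-518$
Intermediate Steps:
$g{\left(K \right)} = 1$
$O{\left(h,Z \right)} = 3 Z + 3 h$ ($O{\left(h,Z \right)} = 3 \left(h + Z\right) = 3 \left(Z + h\right) = 3 Z + 3 h$)
$f{\left(-128,-42 \right)} + O{\left(G{\left(11,g{\left(1 \right)} \right)},-103 - 28 \right)} = -128 + \left(3 \left(-103 - 28\right) + 3 \cdot 1^{-2} \left(1^{2} - 55 + 5 \cdot 1 \cdot 11\right)^{2}\right) = -128 + \left(3 \left(-103 - 28\right) + 3 \cdot 1 \left(1 - 55 + 55\right)^{2}\right) = -128 + \left(3 \left(-131\right) + 3 \cdot 1 \cdot 1^{2}\right) = -128 - \left(393 - 3 \cdot 1 \cdot 1\right) = -128 + \left(-393 + 3 \cdot 1\right) = -128 + \left(-393 + 3\right) = -128 - 390 = -518$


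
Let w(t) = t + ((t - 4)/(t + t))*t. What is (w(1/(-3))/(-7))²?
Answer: 25/196 ≈ 0.12755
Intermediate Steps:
w(t) = -2 + 3*t/2 (w(t) = t + ((-4 + t)/((2*t)))*t = t + ((-4 + t)*(1/(2*t)))*t = t + ((-4 + t)/(2*t))*t = t + (-2 + t/2) = -2 + 3*t/2)
(w(1/(-3))/(-7))² = ((-2 + (3/2)/(-3))/(-7))² = (-(-2 + (3/2)*(-⅓))/7)² = (-(-2 - ½)/7)² = (-⅐*(-5/2))² = (5/14)² = 25/196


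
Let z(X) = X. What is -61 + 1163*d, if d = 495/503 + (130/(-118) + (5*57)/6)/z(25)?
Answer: 192422827/59354 ≈ 3242.0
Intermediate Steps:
d = 168567/59354 (d = 495/503 + (130/(-118) + (5*57)/6)/25 = 495*(1/503) + (130*(-1/118) + 285*(⅙))*(1/25) = 495/503 + (-65/59 + 95/2)*(1/25) = 495/503 + (5475/118)*(1/25) = 495/503 + 219/118 = 168567/59354 ≈ 2.8400)
-61 + 1163*d = -61 + 1163*(168567/59354) = -61 + 196043421/59354 = 192422827/59354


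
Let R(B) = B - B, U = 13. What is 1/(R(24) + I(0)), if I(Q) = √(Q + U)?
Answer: √13/13 ≈ 0.27735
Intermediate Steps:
I(Q) = √(13 + Q) (I(Q) = √(Q + 13) = √(13 + Q))
R(B) = 0
1/(R(24) + I(0)) = 1/(0 + √(13 + 0)) = 1/(0 + √13) = 1/(√13) = √13/13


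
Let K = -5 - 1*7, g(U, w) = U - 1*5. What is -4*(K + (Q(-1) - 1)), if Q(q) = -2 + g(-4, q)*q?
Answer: 24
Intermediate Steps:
g(U, w) = -5 + U (g(U, w) = U - 5 = -5 + U)
K = -12 (K = -5 - 7 = -12)
Q(q) = -2 - 9*q (Q(q) = -2 + (-5 - 4)*q = -2 - 9*q)
-4*(K + (Q(-1) - 1)) = -4*(-12 + ((-2 - 9*(-1)) - 1)) = -4*(-12 + ((-2 + 9) - 1)) = -4*(-12 + (7 - 1)) = -4*(-12 + 6) = -4*(-6) = 24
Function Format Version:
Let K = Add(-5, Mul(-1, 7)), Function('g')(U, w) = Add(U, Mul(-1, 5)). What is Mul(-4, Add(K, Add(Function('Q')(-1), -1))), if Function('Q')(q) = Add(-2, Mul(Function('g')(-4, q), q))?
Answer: 24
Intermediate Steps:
Function('g')(U, w) = Add(-5, U) (Function('g')(U, w) = Add(U, -5) = Add(-5, U))
K = -12 (K = Add(-5, -7) = -12)
Function('Q')(q) = Add(-2, Mul(-9, q)) (Function('Q')(q) = Add(-2, Mul(Add(-5, -4), q)) = Add(-2, Mul(-9, q)))
Mul(-4, Add(K, Add(Function('Q')(-1), -1))) = Mul(-4, Add(-12, Add(Add(-2, Mul(-9, -1)), -1))) = Mul(-4, Add(-12, Add(Add(-2, 9), -1))) = Mul(-4, Add(-12, Add(7, -1))) = Mul(-4, Add(-12, 6)) = Mul(-4, -6) = 24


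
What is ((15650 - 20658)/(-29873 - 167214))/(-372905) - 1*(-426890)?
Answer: 31374164322789142/73494727735 ≈ 4.2689e+5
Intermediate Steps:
((15650 - 20658)/(-29873 - 167214))/(-372905) - 1*(-426890) = -5008/(-197087)*(-1/372905) + 426890 = -5008*(-1/197087)*(-1/372905) + 426890 = (5008/197087)*(-1/372905) + 426890 = -5008/73494727735 + 426890 = 31374164322789142/73494727735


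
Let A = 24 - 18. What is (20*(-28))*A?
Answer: -3360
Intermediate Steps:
A = 6
(20*(-28))*A = (20*(-28))*6 = -560*6 = -3360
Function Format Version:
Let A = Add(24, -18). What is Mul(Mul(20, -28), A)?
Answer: -3360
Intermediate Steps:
A = 6
Mul(Mul(20, -28), A) = Mul(Mul(20, -28), 6) = Mul(-560, 6) = -3360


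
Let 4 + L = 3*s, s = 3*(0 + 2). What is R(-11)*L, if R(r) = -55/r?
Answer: 70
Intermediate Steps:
s = 6 (s = 3*2 = 6)
L = 14 (L = -4 + 3*6 = -4 + 18 = 14)
R(r) = -55/r
R(-11)*L = -55/(-11)*14 = -55*(-1/11)*14 = 5*14 = 70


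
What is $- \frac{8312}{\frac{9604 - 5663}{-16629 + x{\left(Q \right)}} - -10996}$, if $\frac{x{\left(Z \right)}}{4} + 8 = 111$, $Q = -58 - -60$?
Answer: $- \frac{134795704}{178318191} \approx -0.75593$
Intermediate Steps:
$Q = 2$ ($Q = -58 + 60 = 2$)
$x{\left(Z \right)} = 412$ ($x{\left(Z \right)} = -32 + 4 \cdot 111 = -32 + 444 = 412$)
$- \frac{8312}{\frac{9604 - 5663}{-16629 + x{\left(Q \right)}} - -10996} = - \frac{8312}{\frac{9604 - 5663}{-16629 + 412} - -10996} = - \frac{8312}{\frac{3941}{-16217} + 10996} = - \frac{8312}{3941 \left(- \frac{1}{16217}\right) + 10996} = - \frac{8312}{- \frac{3941}{16217} + 10996} = - \frac{8312}{\frac{178318191}{16217}} = \left(-8312\right) \frac{16217}{178318191} = - \frac{134795704}{178318191}$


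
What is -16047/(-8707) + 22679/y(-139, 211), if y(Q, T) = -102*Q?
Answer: 424980419/123447846 ≈ 3.4426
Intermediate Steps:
-16047/(-8707) + 22679/y(-139, 211) = -16047/(-8707) + 22679/((-102*(-139))) = -16047*(-1/8707) + 22679/14178 = 16047/8707 + 22679*(1/14178) = 16047/8707 + 22679/14178 = 424980419/123447846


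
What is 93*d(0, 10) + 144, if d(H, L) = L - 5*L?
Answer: -3576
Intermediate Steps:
d(H, L) = -4*L
93*d(0, 10) + 144 = 93*(-4*10) + 144 = 93*(-40) + 144 = -3720 + 144 = -3576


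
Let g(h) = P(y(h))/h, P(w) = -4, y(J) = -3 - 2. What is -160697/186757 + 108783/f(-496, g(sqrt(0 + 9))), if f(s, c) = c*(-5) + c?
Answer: 60945389041/2988112 ≈ 20396.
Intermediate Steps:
y(J) = -5
g(h) = -4/h
f(s, c) = -4*c (f(s, c) = -5*c + c = -4*c)
-160697/186757 + 108783/f(-496, g(sqrt(0 + 9))) = -160697/186757 + 108783/((-(-16)/(sqrt(0 + 9)))) = -160697*1/186757 + 108783/((-(-16)/(sqrt(9)))) = -160697/186757 + 108783/((-(-16)/3)) = -160697/186757 + 108783/((-4*(-4/3))) = -160697/186757 + 108783/(16/3) = -160697/186757 + 108783*(3/16) = -160697/186757 + 326349/16 = 60945389041/2988112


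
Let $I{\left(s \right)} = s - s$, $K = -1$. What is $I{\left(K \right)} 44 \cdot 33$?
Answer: $0$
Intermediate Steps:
$I{\left(s \right)} = 0$
$I{\left(K \right)} 44 \cdot 33 = 0 \cdot 44 \cdot 33 = 0 \cdot 33 = 0$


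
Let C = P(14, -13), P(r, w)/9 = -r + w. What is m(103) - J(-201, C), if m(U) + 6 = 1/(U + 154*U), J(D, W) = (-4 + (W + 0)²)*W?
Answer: 229064686486/15965 ≈ 1.4348e+7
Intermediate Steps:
P(r, w) = -9*r + 9*w (P(r, w) = 9*(-r + w) = 9*(w - r) = -9*r + 9*w)
C = -243 (C = -9*14 + 9*(-13) = -126 - 117 = -243)
J(D, W) = W*(-4 + W²) (J(D, W) = (-4 + W²)*W = W*(-4 + W²))
m(U) = -6 + 1/(155*U) (m(U) = -6 + 1/(U + 154*U) = -6 + 1/(155*U))
m(103) - J(-201, C) = (-6 + (1/155)/103) - (-243)*(-4 + (-243)²) = (-6 + (1/155)*(1/103)) - (-243)*(-4 + 59049) = (-6 + 1/15965) - (-243)*59045 = -95789/15965 - 1*(-14347935) = -95789/15965 + 14347935 = 229064686486/15965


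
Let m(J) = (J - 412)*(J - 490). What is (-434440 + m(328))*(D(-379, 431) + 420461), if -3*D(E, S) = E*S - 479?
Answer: -599774395552/3 ≈ -1.9992e+11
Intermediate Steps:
D(E, S) = 479/3 - E*S/3 (D(E, S) = -(E*S - 479)/3 = -(-479 + E*S)/3 = 479/3 - E*S/3)
m(J) = (-490 + J)*(-412 + J) (m(J) = (-412 + J)*(-490 + J) = (-490 + J)*(-412 + J))
(-434440 + m(328))*(D(-379, 431) + 420461) = (-434440 + (201880 + 328² - 902*328))*((479/3 - ⅓*(-379)*431) + 420461) = (-434440 + (201880 + 107584 - 295856))*((479/3 + 163349/3) + 420461) = (-434440 + 13608)*(163828/3 + 420461) = -420832*1425211/3 = -599774395552/3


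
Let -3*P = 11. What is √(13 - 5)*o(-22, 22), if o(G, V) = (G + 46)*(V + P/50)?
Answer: 26312*√2/25 ≈ 1488.4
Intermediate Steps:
P = -11/3 (P = -⅓*11 = -11/3 ≈ -3.6667)
o(G, V) = (46 + G)*(-11/150 + V) (o(G, V) = (G + 46)*(V - 11/3/50) = (46 + G)*(V - 11/3*1/50) = (46 + G)*(V - 11/150) = (46 + G)*(-11/150 + V))
√(13 - 5)*o(-22, 22) = √(13 - 5)*(-253/75 + 46*22 - 11/150*(-22) - 22*22) = √8*(-253/75 + 1012 + 121/75 - 484) = (2*√2)*(13156/25) = 26312*√2/25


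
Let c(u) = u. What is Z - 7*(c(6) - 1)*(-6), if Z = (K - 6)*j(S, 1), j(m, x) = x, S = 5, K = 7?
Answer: 211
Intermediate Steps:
Z = 1 (Z = (7 - 6)*1 = 1*1 = 1)
Z - 7*(c(6) - 1)*(-6) = 1 - 7*(6 - 1)*(-6) = 1 - 35*(-6) = 1 - 7*(-30) = 1 + 210 = 211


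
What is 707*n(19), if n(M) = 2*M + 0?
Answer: 26866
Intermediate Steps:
n(M) = 2*M
707*n(19) = 707*(2*19) = 707*38 = 26866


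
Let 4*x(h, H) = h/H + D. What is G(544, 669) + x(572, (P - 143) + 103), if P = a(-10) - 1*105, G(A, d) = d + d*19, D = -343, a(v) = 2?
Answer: 53173/4 ≈ 13293.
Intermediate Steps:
G(A, d) = 20*d (G(A, d) = d + 19*d = 20*d)
P = -103 (P = 2 - 1*105 = 2 - 105 = -103)
x(h, H) = -343/4 + h/(4*H) (x(h, H) = (h/H - 343)/4 = (-343 + h/H)/4 = -343/4 + h/(4*H))
G(544, 669) + x(572, (P - 143) + 103) = 20*669 + (572 - 343*((-103 - 143) + 103))/(4*((-103 - 143) + 103)) = 13380 + (572 - 343*(-246 + 103))/(4*(-246 + 103)) = 13380 + (¼)*(572 - 343*(-143))/(-143) = 13380 + (¼)*(-1/143)*(572 + 49049) = 13380 + (¼)*(-1/143)*49621 = 13380 - 347/4 = 53173/4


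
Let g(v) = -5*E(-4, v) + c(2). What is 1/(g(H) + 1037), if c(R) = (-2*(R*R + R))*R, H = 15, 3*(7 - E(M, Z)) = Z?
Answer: 1/1003 ≈ 0.00099701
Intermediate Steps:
E(M, Z) = 7 - Z/3
c(R) = R*(-2*R - 2*R²) (c(R) = (-2*(R² + R))*R = (-2*(R + R²))*R = (-2*R - 2*R²)*R = R*(-2*R - 2*R²))
g(v) = -59 + 5*v/3 (g(v) = -5*(7 - v/3) + 2*2²*(-1 - 1*2) = (-35 + 5*v/3) + 2*4*(-1 - 2) = (-35 + 5*v/3) + 2*4*(-3) = (-35 + 5*v/3) - 24 = -59 + 5*v/3)
1/(g(H) + 1037) = 1/((-59 + (5/3)*15) + 1037) = 1/((-59 + 25) + 1037) = 1/(-34 + 1037) = 1/1003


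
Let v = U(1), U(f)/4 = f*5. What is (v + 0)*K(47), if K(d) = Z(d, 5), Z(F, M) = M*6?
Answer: 600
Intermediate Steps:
Z(F, M) = 6*M
U(f) = 20*f (U(f) = 4*(f*5) = 4*(5*f) = 20*f)
v = 20 (v = 20*1 = 20)
K(d) = 30 (K(d) = 6*5 = 30)
(v + 0)*K(47) = (20 + 0)*30 = 20*30 = 600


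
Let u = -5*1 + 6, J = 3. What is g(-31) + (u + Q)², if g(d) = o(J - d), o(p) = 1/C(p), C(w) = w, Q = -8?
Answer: 1667/34 ≈ 49.029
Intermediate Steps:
o(p) = 1/p
u = 1 (u = -5 + 6 = 1)
g(d) = 1/(3 - d)
g(-31) + (u + Q)² = -1/(-3 - 31) + (1 - 8)² = -1/(-34) + (-7)² = -1*(-1/34) + 49 = 1/34 + 49 = 1667/34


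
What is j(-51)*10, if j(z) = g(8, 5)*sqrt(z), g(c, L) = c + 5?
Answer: 130*I*sqrt(51) ≈ 928.39*I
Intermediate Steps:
g(c, L) = 5 + c
j(z) = 13*sqrt(z) (j(z) = (5 + 8)*sqrt(z) = 13*sqrt(z))
j(-51)*10 = (13*sqrt(-51))*10 = (13*(I*sqrt(51)))*10 = (13*I*sqrt(51))*10 = 130*I*sqrt(51)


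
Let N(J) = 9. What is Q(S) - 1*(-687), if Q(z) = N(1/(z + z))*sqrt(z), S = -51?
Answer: 687 + 9*I*sqrt(51) ≈ 687.0 + 64.273*I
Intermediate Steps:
Q(z) = 9*sqrt(z)
Q(S) - 1*(-687) = 9*sqrt(-51) - 1*(-687) = 9*(I*sqrt(51)) + 687 = 9*I*sqrt(51) + 687 = 687 + 9*I*sqrt(51)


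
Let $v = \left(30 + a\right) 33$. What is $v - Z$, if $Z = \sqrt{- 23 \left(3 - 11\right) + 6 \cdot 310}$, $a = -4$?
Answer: $858 - 2 \sqrt{511} \approx 812.79$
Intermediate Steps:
$Z = 2 \sqrt{511}$ ($Z = \sqrt{\left(-23\right) \left(-8\right) + 1860} = \sqrt{184 + 1860} = \sqrt{2044} = 2 \sqrt{511} \approx 45.211$)
$v = 858$ ($v = \left(30 - 4\right) 33 = 26 \cdot 33 = 858$)
$v - Z = 858 - 2 \sqrt{511}$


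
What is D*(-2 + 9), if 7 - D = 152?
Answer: -1015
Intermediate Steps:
D = -145 (D = 7 - 1*152 = 7 - 152 = -145)
D*(-2 + 9) = -145*(-2 + 9) = -145*7 = -1015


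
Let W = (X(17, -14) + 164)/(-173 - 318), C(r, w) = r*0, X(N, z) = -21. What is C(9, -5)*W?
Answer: 0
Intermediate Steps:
C(r, w) = 0
W = -143/491 (W = (-21 + 164)/(-173 - 318) = 143/(-491) = 143*(-1/491) = -143/491 ≈ -0.29124)
C(9, -5)*W = 0*(-143/491) = 0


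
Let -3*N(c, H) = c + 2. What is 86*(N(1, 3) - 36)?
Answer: -3182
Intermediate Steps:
N(c, H) = -2/3 - c/3 (N(c, H) = -(c + 2)/3 = -(2 + c)/3 = -2/3 - c/3)
86*(N(1, 3) - 36) = 86*((-2/3 - 1/3*1) - 36) = 86*((-2/3 - 1/3) - 36) = 86*(-1 - 36) = 86*(-37) = -3182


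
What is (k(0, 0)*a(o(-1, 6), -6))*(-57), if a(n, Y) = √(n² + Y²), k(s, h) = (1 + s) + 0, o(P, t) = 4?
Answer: -114*√13 ≈ -411.03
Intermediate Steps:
k(s, h) = 1 + s
a(n, Y) = √(Y² + n²)
(k(0, 0)*a(o(-1, 6), -6))*(-57) = ((1 + 0)*√((-6)² + 4²))*(-57) = (1*√(36 + 16))*(-57) = (1*√52)*(-57) = (1*(2*√13))*(-57) = (2*√13)*(-57) = -114*√13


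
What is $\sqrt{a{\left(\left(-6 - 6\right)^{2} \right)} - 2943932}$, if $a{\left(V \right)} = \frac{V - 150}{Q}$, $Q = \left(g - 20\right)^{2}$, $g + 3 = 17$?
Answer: $\frac{i \sqrt{105981558}}{6} \approx 1715.8 i$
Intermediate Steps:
$g = 14$ ($g = -3 + 17 = 14$)
$Q = 36$ ($Q = \left(14 - 20\right)^{2} = \left(-6\right)^{2} = 36$)
$a{\left(V \right)} = - \frac{25}{6} + \frac{V}{36}$ ($a{\left(V \right)} = \frac{V - 150}{36} = \left(V - 150\right) \frac{1}{36} = \left(-150 + V\right) \frac{1}{36} = - \frac{25}{6} + \frac{V}{36}$)
$\sqrt{a{\left(\left(-6 - 6\right)^{2} \right)} - 2943932} = \sqrt{\left(- \frac{25}{6} + \frac{\left(-6 - 6\right)^{2}}{36}\right) - 2943932} = \sqrt{\left(- \frac{25}{6} + \frac{\left(-12\right)^{2}}{36}\right) - 2943932} = \sqrt{\left(- \frac{25}{6} + \frac{1}{36} \cdot 144\right) - 2943932} = \sqrt{\left(- \frac{25}{6} + 4\right) - 2943932} = \sqrt{- \frac{1}{6} - 2943932} = \sqrt{- \frac{17663593}{6}} = \frac{i \sqrt{105981558}}{6}$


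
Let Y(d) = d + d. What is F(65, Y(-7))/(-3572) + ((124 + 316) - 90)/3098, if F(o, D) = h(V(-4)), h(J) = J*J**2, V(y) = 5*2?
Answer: -230975/1383257 ≈ -0.16698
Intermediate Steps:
Y(d) = 2*d
V(y) = 10
h(J) = J**3
F(o, D) = 1000 (F(o, D) = 10**3 = 1000)
F(65, Y(-7))/(-3572) + ((124 + 316) - 90)/3098 = 1000/(-3572) + ((124 + 316) - 90)/3098 = 1000*(-1/3572) + (440 - 90)*(1/3098) = -250/893 + 350*(1/3098) = -250/893 + 175/1549 = -230975/1383257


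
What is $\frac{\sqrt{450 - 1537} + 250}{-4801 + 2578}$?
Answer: $- \frac{250}{2223} - \frac{i \sqrt{1087}}{2223} \approx -0.11246 - 0.014831 i$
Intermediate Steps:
$\frac{\sqrt{450 - 1537} + 250}{-4801 + 2578} = \frac{\sqrt{-1087} + 250}{-2223} = \left(i \sqrt{1087} + 250\right) \left(- \frac{1}{2223}\right) = \left(250 + i \sqrt{1087}\right) \left(- \frac{1}{2223}\right) = - \frac{250}{2223} - \frac{i \sqrt{1087}}{2223}$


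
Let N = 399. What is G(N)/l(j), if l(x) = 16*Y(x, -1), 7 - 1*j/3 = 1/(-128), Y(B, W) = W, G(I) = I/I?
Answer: -1/16 ≈ -0.062500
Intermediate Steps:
G(I) = 1
j = 2691/128 (j = 21 - 3/(-128) = 21 - 3*(-1/128) = 21 + 3/128 = 2691/128 ≈ 21.023)
l(x) = -16 (l(x) = 16*(-1) = -16)
G(N)/l(j) = 1/(-16) = 1*(-1/16) = -1/16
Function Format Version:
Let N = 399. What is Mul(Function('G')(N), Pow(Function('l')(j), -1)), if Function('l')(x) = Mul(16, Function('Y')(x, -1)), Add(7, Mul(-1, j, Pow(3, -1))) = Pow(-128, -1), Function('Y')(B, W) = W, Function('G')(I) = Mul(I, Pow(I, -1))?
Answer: Rational(-1, 16) ≈ -0.062500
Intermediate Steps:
Function('G')(I) = 1
j = Rational(2691, 128) (j = Add(21, Mul(-3, Pow(-128, -1))) = Add(21, Mul(-3, Rational(-1, 128))) = Add(21, Rational(3, 128)) = Rational(2691, 128) ≈ 21.023)
Function('l')(x) = -16 (Function('l')(x) = Mul(16, -1) = -16)
Mul(Function('G')(N), Pow(Function('l')(j), -1)) = Mul(1, Pow(-16, -1)) = Mul(1, Rational(-1, 16)) = Rational(-1, 16)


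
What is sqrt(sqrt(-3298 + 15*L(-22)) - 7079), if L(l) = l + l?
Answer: sqrt(-7079 + I*sqrt(3958)) ≈ 0.3739 + 84.138*I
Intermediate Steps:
L(l) = 2*l
sqrt(sqrt(-3298 + 15*L(-22)) - 7079) = sqrt(sqrt(-3298 + 15*(2*(-22))) - 7079) = sqrt(sqrt(-3298 + 15*(-44)) - 7079) = sqrt(sqrt(-3298 - 660) - 7079) = sqrt(sqrt(-3958) - 7079) = sqrt(I*sqrt(3958) - 7079) = sqrt(-7079 + I*sqrt(3958))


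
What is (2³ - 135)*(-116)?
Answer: 14732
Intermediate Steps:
(2³ - 135)*(-116) = (8 - 135)*(-116) = -127*(-116) = 14732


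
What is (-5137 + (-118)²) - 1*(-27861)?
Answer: 36648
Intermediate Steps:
(-5137 + (-118)²) - 1*(-27861) = (-5137 + 13924) + 27861 = 8787 + 27861 = 36648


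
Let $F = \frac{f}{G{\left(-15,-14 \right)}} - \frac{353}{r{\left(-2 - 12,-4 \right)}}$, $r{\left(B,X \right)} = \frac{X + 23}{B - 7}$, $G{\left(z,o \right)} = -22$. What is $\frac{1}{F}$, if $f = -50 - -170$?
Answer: $\frac{209}{80403} \approx 0.0025994$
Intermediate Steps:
$f = 120$ ($f = -50 + 170 = 120$)
$r{\left(B,X \right)} = \frac{23 + X}{-7 + B}$
$F = \frac{80403}{209}$ ($F = \frac{120}{-22} - \frac{353}{\frac{1}{-7 - 14} \left(23 - 4\right)} = 120 \left(- \frac{1}{22}\right) - \frac{353}{\frac{1}{-7 - 14} \cdot 19} = - \frac{60}{11} - \frac{353}{\frac{1}{-7 - 14} \cdot 19} = - \frac{60}{11} - \frac{353}{\frac{1}{-21} \cdot 19} = - \frac{60}{11} - \frac{353}{\left(- \frac{1}{21}\right) 19} = - \frac{60}{11} - \frac{353}{- \frac{19}{21}} = - \frac{60}{11} - - \frac{7413}{19} = - \frac{60}{11} + \frac{7413}{19} = \frac{80403}{209} \approx 384.7$)
$\frac{1}{F} = \frac{1}{\frac{80403}{209}} = \frac{209}{80403}$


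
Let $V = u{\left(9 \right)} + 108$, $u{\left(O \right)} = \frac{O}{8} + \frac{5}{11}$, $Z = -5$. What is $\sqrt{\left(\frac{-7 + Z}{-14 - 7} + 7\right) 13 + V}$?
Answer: $\frac{3 \sqrt{2192498}}{308} \approx 14.422$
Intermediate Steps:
$u{\left(O \right)} = \frac{5}{11} + \frac{O}{8}$ ($u{\left(O \right)} = O \frac{1}{8} + 5 \cdot \frac{1}{11} = \frac{O}{8} + \frac{5}{11} = \frac{5}{11} + \frac{O}{8}$)
$V = \frac{9643}{88}$ ($V = \left(\frac{5}{11} + \frac{1}{8} \cdot 9\right) + 108 = \left(\frac{5}{11} + \frac{9}{8}\right) + 108 = \frac{139}{88} + 108 = \frac{9643}{88} \approx 109.58$)
$\sqrt{\left(\frac{-7 + Z}{-14 - 7} + 7\right) 13 + V} = \sqrt{\left(\frac{-7 - 5}{-14 - 7} + 7\right) 13 + \frac{9643}{88}} = \sqrt{\left(- \frac{12}{-21} + 7\right) 13 + \frac{9643}{88}} = \sqrt{\left(\left(-12\right) \left(- \frac{1}{21}\right) + 7\right) 13 + \frac{9643}{88}} = \sqrt{\left(\frac{4}{7} + 7\right) 13 + \frac{9643}{88}} = \sqrt{\frac{53}{7} \cdot 13 + \frac{9643}{88}} = \sqrt{\frac{689}{7} + \frac{9643}{88}} = \sqrt{\frac{128133}{616}} = \frac{3 \sqrt{2192498}}{308}$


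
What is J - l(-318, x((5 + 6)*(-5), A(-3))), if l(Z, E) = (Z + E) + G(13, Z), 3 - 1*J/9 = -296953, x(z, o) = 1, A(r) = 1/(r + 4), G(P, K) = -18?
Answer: 2672939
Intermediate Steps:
A(r) = 1/(4 + r)
J = 2672604 (J = 27 - 9*(-296953) = 27 + 2672577 = 2672604)
l(Z, E) = -18 + E + Z (l(Z, E) = (Z + E) - 18 = (E + Z) - 18 = -18 + E + Z)
J - l(-318, x((5 + 6)*(-5), A(-3))) = 2672604 - (-18 + 1 - 318) = 2672604 - 1*(-335) = 2672604 + 335 = 2672939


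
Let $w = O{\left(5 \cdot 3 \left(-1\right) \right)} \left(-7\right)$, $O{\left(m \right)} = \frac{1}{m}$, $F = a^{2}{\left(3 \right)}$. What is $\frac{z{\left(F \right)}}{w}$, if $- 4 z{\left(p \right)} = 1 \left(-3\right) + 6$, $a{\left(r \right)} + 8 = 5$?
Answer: $- \frac{45}{28} \approx -1.6071$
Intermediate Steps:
$a{\left(r \right)} = -3$ ($a{\left(r \right)} = -8 + 5 = -3$)
$F = 9$ ($F = \left(-3\right)^{2} = 9$)
$z{\left(p \right)} = - \frac{3}{4}$ ($z{\left(p \right)} = - \frac{1 \left(-3\right) + 6}{4} = - \frac{-3 + 6}{4} = \left(- \frac{1}{4}\right) 3 = - \frac{3}{4}$)
$w = \frac{7}{15}$ ($w = \frac{1}{5 \cdot 3 \left(-1\right)} \left(-7\right) = \frac{1}{15 \left(-1\right)} \left(-7\right) = \frac{1}{-15} \left(-7\right) = \left(- \frac{1}{15}\right) \left(-7\right) = \frac{7}{15} \approx 0.46667$)
$\frac{z{\left(F \right)}}{w} = - \frac{3}{4 \cdot \frac{7}{15}} = \left(- \frac{3}{4}\right) \frac{15}{7} = - \frac{45}{28}$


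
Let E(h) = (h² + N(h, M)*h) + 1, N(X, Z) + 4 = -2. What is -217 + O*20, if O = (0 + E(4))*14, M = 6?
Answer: -2177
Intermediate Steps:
N(X, Z) = -6 (N(X, Z) = -4 - 2 = -6)
E(h) = 1 + h² - 6*h (E(h) = (h² - 6*h) + 1 = 1 + h² - 6*h)
O = -98 (O = (0 + (1 + 4² - 6*4))*14 = (0 + (1 + 16 - 24))*14 = (0 - 7)*14 = -7*14 = -98)
-217 + O*20 = -217 - 98*20 = -217 - 1960 = -2177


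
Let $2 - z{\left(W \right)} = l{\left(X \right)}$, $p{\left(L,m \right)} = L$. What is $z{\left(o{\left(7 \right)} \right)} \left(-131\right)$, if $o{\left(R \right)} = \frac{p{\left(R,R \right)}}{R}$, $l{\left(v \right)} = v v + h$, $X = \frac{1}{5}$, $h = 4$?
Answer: $\frac{6681}{25} \approx 267.24$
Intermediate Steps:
$X = \frac{1}{5} \approx 0.2$
$l{\left(v \right)} = 4 + v^{2}$ ($l{\left(v \right)} = v v + 4 = v^{2} + 4 = 4 + v^{2}$)
$o{\left(R \right)} = 1$ ($o{\left(R \right)} = \frac{R}{R} = 1$)
$z{\left(W \right)} = - \frac{51}{25}$ ($z{\left(W \right)} = 2 - \left(4 + \left(\frac{1}{5}\right)^{2}\right) = 2 - \left(4 + \frac{1}{25}\right) = 2 - \frac{101}{25} = - \frac{51}{25}$)
$z{\left(o{\left(7 \right)} \right)} \left(-131\right) = \left(- \frac{51}{25}\right) \left(-131\right) = \frac{6681}{25}$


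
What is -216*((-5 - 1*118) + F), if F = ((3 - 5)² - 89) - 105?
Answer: 67608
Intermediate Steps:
F = -190 (F = ((-2)² - 89) - 105 = (4 - 89) - 105 = -85 - 105 = -190)
-216*((-5 - 1*118) + F) = -216*((-5 - 1*118) - 190) = -216*((-5 - 118) - 190) = -216*(-123 - 190) = -216*(-313) = 67608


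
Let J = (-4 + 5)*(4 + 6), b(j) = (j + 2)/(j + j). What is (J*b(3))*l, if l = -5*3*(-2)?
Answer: 250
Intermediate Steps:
l = 30 (l = -15*(-2) = 30)
b(j) = (2 + j)/(2*j) (b(j) = (2 + j)/((2*j)) = (2 + j)*(1/(2*j)) = (2 + j)/(2*j))
J = 10 (J = 1*10 = 10)
(J*b(3))*l = (10*((1/2)*(2 + 3)/3))*30 = (10*((1/2)*(1/3)*5))*30 = (10*(5/6))*30 = (25/3)*30 = 250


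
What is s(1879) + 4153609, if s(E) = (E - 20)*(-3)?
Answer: 4148032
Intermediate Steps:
s(E) = 60 - 3*E (s(E) = (-20 + E)*(-3) = 60 - 3*E)
s(1879) + 4153609 = (60 - 3*1879) + 4153609 = (60 - 5637) + 4153609 = -5577 + 4153609 = 4148032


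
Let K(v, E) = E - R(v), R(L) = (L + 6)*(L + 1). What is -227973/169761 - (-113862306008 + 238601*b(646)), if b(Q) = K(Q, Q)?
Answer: 12130021574853531/56587 ≈ 2.1436e+11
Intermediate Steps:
R(L) = (1 + L)*(6 + L) (R(L) = (6 + L)*(1 + L) = (1 + L)*(6 + L))
K(v, E) = -6 + E - v**2 - 7*v (K(v, E) = E - (6 + v**2 + 7*v) = E + (-6 - v**2 - 7*v) = -6 + E - v**2 - 7*v)
b(Q) = -6 - Q**2 - 6*Q (b(Q) = -6 + Q - Q**2 - 7*Q = -6 - Q**2 - 6*Q)
-227973/169761 - (-113862306008 + 238601*b(646)) = -227973/169761 - 238601/(1/(-477208 + (-6 - 1*646**2 - 6*646))) = -227973*1/169761 - 238601/(1/(-477208 + (-6 - 1*417316 - 3876))) = -75991/56587 - 238601/(1/(-477208 + (-6 - 417316 - 3876))) = -75991/56587 - 238601/(1/(-477208 - 421198)) = -75991/56587 - 238601/(1/(-898406)) = -75991/56587 - 238601/(-1/898406) = -75991/56587 - 238601*(-898406) = -75991/56587 + 214360570006 = 12130021574853531/56587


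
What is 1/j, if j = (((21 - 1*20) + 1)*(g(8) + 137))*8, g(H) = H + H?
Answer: 1/2448 ≈ 0.00040850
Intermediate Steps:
g(H) = 2*H
j = 2448 (j = (((21 - 1*20) + 1)*(2*8 + 137))*8 = (((21 - 20) + 1)*(16 + 137))*8 = ((1 + 1)*153)*8 = (2*153)*8 = 306*8 = 2448)
1/j = 1/2448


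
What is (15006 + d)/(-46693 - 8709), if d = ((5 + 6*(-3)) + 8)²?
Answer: -15031/55402 ≈ -0.27131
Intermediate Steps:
d = 25 (d = ((5 - 18) + 8)² = (-13 + 8)² = (-5)² = 25)
(15006 + d)/(-46693 - 8709) = (15006 + 25)/(-46693 - 8709) = 15031/(-55402) = 15031*(-1/55402) = -15031/55402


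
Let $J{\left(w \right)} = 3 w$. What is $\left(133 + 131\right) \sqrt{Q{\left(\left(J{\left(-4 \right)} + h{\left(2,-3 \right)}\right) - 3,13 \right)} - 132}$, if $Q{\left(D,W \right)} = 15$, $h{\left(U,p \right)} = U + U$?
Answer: $792 i \sqrt{13} \approx 2855.6 i$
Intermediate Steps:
$h{\left(U,p \right)} = 2 U$
$\left(133 + 131\right) \sqrt{Q{\left(\left(J{\left(-4 \right)} + h{\left(2,-3 \right)}\right) - 3,13 \right)} - 132} = \left(133 + 131\right) \sqrt{15 - 132} = 264 \sqrt{-117} = 264 \cdot 3 i \sqrt{13} = 792 i \sqrt{13}$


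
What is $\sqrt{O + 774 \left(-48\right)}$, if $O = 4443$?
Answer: $i \sqrt{32709} \approx 180.86 i$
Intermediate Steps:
$\sqrt{O + 774 \left(-48\right)} = \sqrt{4443 + 774 \left(-48\right)} = \sqrt{4443 - 37152} = \sqrt{-32709} = i \sqrt{32709}$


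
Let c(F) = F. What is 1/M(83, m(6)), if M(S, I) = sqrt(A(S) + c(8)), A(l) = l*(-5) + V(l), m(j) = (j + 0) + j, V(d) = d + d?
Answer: -I*sqrt(241)/241 ≈ -0.064416*I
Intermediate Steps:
V(d) = 2*d
m(j) = 2*j (m(j) = j + j = 2*j)
A(l) = -3*l (A(l) = l*(-5) + 2*l = -5*l + 2*l = -3*l)
M(S, I) = sqrt(8 - 3*S) (M(S, I) = sqrt(-3*S + 8) = sqrt(8 - 3*S))
1/M(83, m(6)) = 1/(sqrt(8 - 3*83)) = 1/(sqrt(8 - 249)) = 1/(sqrt(-241)) = 1/(I*sqrt(241)) = -I*sqrt(241)/241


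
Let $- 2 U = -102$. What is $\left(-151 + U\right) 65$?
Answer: $-6500$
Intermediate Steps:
$U = 51$ ($U = \left(- \frac{1}{2}\right) \left(-102\right) = 51$)
$\left(-151 + U\right) 65 = \left(-151 + 51\right) 65 = \left(-100\right) 65 = -6500$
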